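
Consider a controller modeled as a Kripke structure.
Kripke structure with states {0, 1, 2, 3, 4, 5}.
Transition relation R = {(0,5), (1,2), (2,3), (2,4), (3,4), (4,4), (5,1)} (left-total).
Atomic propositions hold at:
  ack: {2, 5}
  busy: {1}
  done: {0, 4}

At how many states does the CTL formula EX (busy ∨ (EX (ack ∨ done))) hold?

Sat(ack ∨ done) = {0, 2, 4, 5}
Sat(EX (ack ∨ done)) = {s : some successor in {0, 2, 4, 5}} = {0, 1, 2, 3, 4}
Sat(busy ∨ (EX (ack ∨ done))) = {0, 1, 2, 3, 4}
Sat(EX (busy ∨ (EX (ack ∨ done)))) = {s : some successor in {0, 1, 2, 3, 4}} = {1, 2, 3, 4, 5}
|Sat(EX (busy ∨ (EX (ack ∨ done))))| = |{1, 2, 3, 4, 5}| = 5.

5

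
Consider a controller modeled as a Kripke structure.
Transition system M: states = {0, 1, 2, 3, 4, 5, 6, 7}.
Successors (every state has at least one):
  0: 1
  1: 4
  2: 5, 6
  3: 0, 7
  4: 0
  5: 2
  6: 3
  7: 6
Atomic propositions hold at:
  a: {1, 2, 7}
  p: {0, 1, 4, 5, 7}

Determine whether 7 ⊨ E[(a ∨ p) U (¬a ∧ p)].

Sat(a ∨ p) = {0, 1, 2, 4, 5, 7}
Sat(¬a) = {0, 3, 4, 5, 6}
Sat(¬a ∧ p) = {0, 4, 5}
E[(a ∨ p) U (¬a ∧ p)]: least fixpoint, start Z0 = Sat((¬a ∧ p)) = {0, 4, 5}, add states in Sat(a ∨ p) with some successor in Z. Z1 = {0, 1, 2, 4, 5}; fixed.
Sat(E[(a ∨ p) U (¬a ∧ p)]) = {0, 1, 2, 4, 5}
7 ∉ Sat(E[(a ∨ p) U (¬a ∧ p)]) = {0, 1, 2, 4, 5}, so the formula does not hold at 7.

No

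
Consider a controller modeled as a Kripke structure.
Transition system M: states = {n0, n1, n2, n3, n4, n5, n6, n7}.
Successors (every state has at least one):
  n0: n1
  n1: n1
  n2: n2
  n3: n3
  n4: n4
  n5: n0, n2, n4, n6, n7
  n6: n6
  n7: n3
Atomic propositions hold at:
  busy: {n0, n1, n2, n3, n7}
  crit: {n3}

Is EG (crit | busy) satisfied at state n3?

Sat(crit | busy) = {n0, n1, n2, n3, n7}
EG (crit | busy): greatest fixpoint, start Z0 = {n0, n1, n2, n3, n7}, keep only states in Sat with some successor in Z. Already a fixed point.
Sat(EG (crit | busy)) = {n0, n1, n2, n3, n7}
n3 ∈ Sat(EG (crit | busy)) = {n0, n1, n2, n3, n7}, so the formula holds at n3.

Yes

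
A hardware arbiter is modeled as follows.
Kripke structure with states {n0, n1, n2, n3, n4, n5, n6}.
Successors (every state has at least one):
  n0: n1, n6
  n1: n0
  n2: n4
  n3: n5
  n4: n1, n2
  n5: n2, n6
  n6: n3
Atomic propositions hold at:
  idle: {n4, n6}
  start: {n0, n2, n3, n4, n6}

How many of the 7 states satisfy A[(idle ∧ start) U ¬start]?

2

Sat(idle ∧ start) = {n4, n6}
Sat(¬start) = {n1, n5}
A[(idle ∧ start) U ¬start]: least fixpoint, start Z0 = Sat(¬start) = {n1, n5}, add states in Sat(idle ∧ start) with every successor in Z. Already a fixed point.
Sat(A[(idle ∧ start) U ¬start]) = {n1, n5}
|Sat(A[(idle ∧ start) U ¬start])| = |{n1, n5}| = 2.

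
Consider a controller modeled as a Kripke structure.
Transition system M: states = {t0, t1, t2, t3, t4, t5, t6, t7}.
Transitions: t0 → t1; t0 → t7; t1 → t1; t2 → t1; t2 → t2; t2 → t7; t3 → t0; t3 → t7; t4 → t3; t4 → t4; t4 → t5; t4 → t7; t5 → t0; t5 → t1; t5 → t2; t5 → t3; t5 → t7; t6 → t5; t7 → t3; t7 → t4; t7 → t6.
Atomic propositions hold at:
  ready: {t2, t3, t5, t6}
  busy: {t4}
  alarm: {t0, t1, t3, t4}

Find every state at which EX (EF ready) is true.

EF ready: least fixpoint, start Z0 = {t2, t3, t5, t6}, add states with some successor in Z. Z1 = {t2, t3, t4, t5, t6, t7}; Z2 = {t0, t2, t3, t4, t5, t6, t7}; fixed.
Sat(EF ready) = {t0, t2, t3, t4, t5, t6, t7}
Sat(EX (EF ready)) = {s : some successor in {t0, t2, t3, t4, t5, t6, t7}} = {t0, t2, t3, t4, t5, t6, t7}

{t0, t2, t3, t4, t5, t6, t7}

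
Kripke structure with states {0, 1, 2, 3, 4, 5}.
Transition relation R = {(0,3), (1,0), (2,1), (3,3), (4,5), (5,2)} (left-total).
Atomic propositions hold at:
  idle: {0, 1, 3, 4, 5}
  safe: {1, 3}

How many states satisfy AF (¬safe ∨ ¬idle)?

Sat(¬safe) = {0, 2, 4, 5}
Sat(¬idle) = {2}
Sat(¬safe ∨ ¬idle) = {0, 2, 4, 5}
AF (¬safe ∨ ¬idle): least fixpoint, start Z0 = {0, 2, 4, 5}, add states with every successor in Z. Z1 = {0, 1, 2, 4, 5}; fixed.
Sat(AF (¬safe ∨ ¬idle)) = {0, 1, 2, 4, 5}
|Sat(AF (¬safe ∨ ¬idle))| = |{0, 1, 2, 4, 5}| = 5.

5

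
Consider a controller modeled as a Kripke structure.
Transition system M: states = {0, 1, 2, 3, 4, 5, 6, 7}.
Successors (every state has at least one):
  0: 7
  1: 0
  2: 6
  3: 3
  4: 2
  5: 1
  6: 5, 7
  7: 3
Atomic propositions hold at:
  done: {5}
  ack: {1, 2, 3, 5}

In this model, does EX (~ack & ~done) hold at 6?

Sat(~ack) = {0, 4, 6, 7}
Sat(~done) = {0, 1, 2, 3, 4, 6, 7}
Sat(~ack & ~done) = {0, 4, 6, 7}
Sat(EX (~ack & ~done)) = {s : some successor in {0, 4, 6, 7}} = {0, 1, 2, 6}
6 ∈ Sat(EX (~ack & ~done)) = {0, 1, 2, 6}, so the formula holds at 6.

Yes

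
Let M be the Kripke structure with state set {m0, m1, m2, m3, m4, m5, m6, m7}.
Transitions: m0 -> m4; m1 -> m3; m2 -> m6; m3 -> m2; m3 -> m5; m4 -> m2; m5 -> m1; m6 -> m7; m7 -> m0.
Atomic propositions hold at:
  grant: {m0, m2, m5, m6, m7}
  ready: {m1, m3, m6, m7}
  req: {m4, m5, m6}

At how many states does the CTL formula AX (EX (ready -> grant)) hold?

Sat(ready -> grant) = {m0, m2, m4, m5, m6, m7}
Sat(EX (ready -> grant)) = {s : some successor in {m0, m2, m4, m5, m6, m7}} = {m0, m2, m3, m4, m6, m7}
Sat(AX (EX (ready -> grant))) = {s : every successor in {m0, m2, m3, m4, m6, m7}} = {m0, m1, m2, m4, m6, m7}
|Sat(AX (EX (ready -> grant)))| = |{m0, m1, m2, m4, m6, m7}| = 6.

6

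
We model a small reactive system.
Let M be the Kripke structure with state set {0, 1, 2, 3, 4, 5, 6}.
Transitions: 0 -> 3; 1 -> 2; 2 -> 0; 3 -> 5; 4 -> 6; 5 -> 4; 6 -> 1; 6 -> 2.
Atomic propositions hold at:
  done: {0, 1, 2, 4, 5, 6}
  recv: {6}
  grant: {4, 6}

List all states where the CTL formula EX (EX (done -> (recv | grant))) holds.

Sat(recv | grant) = {4, 6}
Sat(done -> (recv | grant)) = {3, 4, 6}
Sat(EX (done -> (recv | grant))) = {s : some successor in {3, 4, 6}} = {0, 4, 5}
Sat(EX (EX (done -> (recv | grant)))) = {s : some successor in {0, 4, 5}} = {2, 3, 5}

{2, 3, 5}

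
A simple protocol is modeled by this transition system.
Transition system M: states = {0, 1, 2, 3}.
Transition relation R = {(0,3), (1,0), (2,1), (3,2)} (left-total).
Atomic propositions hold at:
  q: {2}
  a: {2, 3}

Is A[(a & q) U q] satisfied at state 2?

Yes

Sat(a & q) = {2}
A[(a & q) U q]: least fixpoint, start Z0 = Sat(q) = {2}, add states in Sat(a & q) with every successor in Z. Already a fixed point.
Sat(A[(a & q) U q]) = {2}
2 ∈ Sat(A[(a & q) U q]) = {2}, so the formula holds at 2.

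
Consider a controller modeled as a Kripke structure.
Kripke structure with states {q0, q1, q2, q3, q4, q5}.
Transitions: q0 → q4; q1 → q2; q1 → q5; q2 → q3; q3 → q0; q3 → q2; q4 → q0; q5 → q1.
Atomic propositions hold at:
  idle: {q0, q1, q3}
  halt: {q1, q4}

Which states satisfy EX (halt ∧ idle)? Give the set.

{q5}

Sat(halt ∧ idle) = {q1}
Sat(EX (halt ∧ idle)) = {s : some successor in {q1}} = {q5}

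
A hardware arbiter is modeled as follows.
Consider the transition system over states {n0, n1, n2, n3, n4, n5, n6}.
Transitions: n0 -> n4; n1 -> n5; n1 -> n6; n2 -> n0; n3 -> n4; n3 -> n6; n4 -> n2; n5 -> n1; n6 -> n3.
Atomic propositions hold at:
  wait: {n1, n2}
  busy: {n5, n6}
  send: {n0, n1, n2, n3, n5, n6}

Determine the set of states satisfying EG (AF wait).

AF wait: least fixpoint, start Z0 = {n1, n2}, add states with every successor in Z. Z1 = {n1, n2, n4, n5}; Z2 = {n0, n1, n2, n4, n5}; fixed.
Sat(AF wait) = {n0, n1, n2, n4, n5}
EG (AF wait): greatest fixpoint, start Z0 = {n0, n1, n2, n4, n5}, keep only states in Sat with some successor in Z. Already a fixed point.
Sat(EG (AF wait)) = {n0, n1, n2, n4, n5}

{n0, n1, n2, n4, n5}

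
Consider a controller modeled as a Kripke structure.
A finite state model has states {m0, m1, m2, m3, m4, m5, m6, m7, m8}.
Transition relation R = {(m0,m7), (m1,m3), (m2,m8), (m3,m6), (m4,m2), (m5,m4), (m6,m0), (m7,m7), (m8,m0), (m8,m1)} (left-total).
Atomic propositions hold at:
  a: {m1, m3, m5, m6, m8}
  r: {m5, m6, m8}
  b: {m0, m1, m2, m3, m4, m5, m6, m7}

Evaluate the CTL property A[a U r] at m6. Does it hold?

A[a U r]: least fixpoint, start Z0 = Sat(r) = {m5, m6, m8}, add states in Sat(a) with every successor in Z. Z1 = {m3, m5, m6, m8}; Z2 = {m1, m3, m5, m6, m8}; fixed.
Sat(A[a U r]) = {m1, m3, m5, m6, m8}
m6 ∈ Sat(A[a U r]) = {m1, m3, m5, m6, m8}, so the formula holds at m6.

Yes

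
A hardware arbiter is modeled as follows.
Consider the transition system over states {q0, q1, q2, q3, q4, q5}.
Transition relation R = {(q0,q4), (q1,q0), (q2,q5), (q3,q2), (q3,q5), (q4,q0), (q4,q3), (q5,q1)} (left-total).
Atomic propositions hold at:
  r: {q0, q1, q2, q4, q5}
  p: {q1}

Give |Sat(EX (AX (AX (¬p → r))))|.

5

Sat(¬p) = {q0, q2, q3, q4, q5}
Sat(¬p → r) = {q0, q1, q2, q4, q5}
Sat(AX (¬p → r)) = {s : every successor in {q0, q1, q2, q4, q5}} = {q0, q1, q2, q3, q5}
Sat(AX (AX (¬p → r))) = {s : every successor in {q0, q1, q2, q3, q5}} = {q1, q2, q3, q4, q5}
Sat(EX (AX (AX (¬p → r)))) = {s : some successor in {q1, q2, q3, q4, q5}} = {q0, q2, q3, q4, q5}
|Sat(EX (AX (AX (¬p → r))))| = |{q0, q2, q3, q4, q5}| = 5.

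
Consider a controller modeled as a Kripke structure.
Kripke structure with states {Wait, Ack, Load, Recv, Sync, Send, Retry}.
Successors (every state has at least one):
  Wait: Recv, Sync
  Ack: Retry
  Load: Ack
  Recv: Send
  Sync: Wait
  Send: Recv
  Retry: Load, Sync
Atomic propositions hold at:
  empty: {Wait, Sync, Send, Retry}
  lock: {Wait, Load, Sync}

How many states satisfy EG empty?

3

EG empty: greatest fixpoint, start Z0 = {Wait, Sync, Send, Retry}, keep only states in Sat with some successor in Z. Z1 = {Wait, Sync, Retry}; fixed.
Sat(EG empty) = {Wait, Sync, Retry}
|Sat(EG empty)| = |{Wait, Sync, Retry}| = 3.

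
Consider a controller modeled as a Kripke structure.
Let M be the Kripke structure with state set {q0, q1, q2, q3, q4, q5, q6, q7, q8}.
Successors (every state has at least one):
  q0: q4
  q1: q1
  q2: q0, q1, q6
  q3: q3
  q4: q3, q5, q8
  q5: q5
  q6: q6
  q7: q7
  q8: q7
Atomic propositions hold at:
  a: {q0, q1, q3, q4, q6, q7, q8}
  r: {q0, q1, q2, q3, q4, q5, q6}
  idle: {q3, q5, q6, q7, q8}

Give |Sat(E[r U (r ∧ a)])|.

Sat(r ∧ a) = {q0, q1, q3, q4, q6}
E[r U (r ∧ a)]: least fixpoint, start Z0 = Sat((r ∧ a)) = {q0, q1, q3, q4, q6}, add states in Sat(r) with some successor in Z. Z1 = {q0, q1, q2, q3, q4, q6}; fixed.
Sat(E[r U (r ∧ a)]) = {q0, q1, q2, q3, q4, q6}
|Sat(E[r U (r ∧ a)])| = |{q0, q1, q2, q3, q4, q6}| = 6.

6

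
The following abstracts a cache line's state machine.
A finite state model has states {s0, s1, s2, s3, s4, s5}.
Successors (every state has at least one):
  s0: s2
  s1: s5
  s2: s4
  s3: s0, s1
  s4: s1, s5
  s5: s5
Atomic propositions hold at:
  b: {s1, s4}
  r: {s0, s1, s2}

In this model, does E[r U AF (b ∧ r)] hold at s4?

Sat(b ∧ r) = {s1}
AF (b ∧ r): least fixpoint, start Z0 = {s1}, add states with every successor in Z. Already a fixed point.
Sat(AF (b ∧ r)) = {s1}
E[r U AF (b ∧ r)]: least fixpoint, start Z0 = Sat(AF (b ∧ r)) = {s1}, add states in Sat(r) with some successor in Z. Already a fixed point.
Sat(E[r U AF (b ∧ r)]) = {s1}
s4 ∉ Sat(E[r U AF (b ∧ r)]) = {s1}, so the formula does not hold at s4.

No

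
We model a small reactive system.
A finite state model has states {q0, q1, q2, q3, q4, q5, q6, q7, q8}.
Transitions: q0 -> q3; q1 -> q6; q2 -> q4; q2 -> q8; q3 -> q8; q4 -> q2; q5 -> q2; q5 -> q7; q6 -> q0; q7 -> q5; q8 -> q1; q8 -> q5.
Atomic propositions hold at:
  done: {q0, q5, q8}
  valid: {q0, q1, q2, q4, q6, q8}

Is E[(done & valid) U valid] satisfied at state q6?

Sat(done & valid) = {q0, q8}
E[(done & valid) U valid]: least fixpoint, start Z0 = Sat(valid) = {q0, q1, q2, q4, q6, q8}, add states in Sat(done & valid) with some successor in Z. Already a fixed point.
Sat(E[(done & valid) U valid]) = {q0, q1, q2, q4, q6, q8}
q6 ∈ Sat(E[(done & valid) U valid]) = {q0, q1, q2, q4, q6, q8}, so the formula holds at q6.

Yes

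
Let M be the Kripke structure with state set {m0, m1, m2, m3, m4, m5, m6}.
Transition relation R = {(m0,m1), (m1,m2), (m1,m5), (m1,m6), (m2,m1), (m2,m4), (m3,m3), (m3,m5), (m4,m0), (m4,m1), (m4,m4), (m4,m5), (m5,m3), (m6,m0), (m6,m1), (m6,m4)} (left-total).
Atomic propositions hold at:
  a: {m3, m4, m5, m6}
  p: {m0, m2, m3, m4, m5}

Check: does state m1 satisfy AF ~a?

Sat(~a) = {m0, m1, m2}
AF ~a: least fixpoint, start Z0 = {m0, m1, m2}, add states with every successor in Z. Already a fixed point.
Sat(AF ~a) = {m0, m1, m2}
m1 ∈ Sat(AF ~a) = {m0, m1, m2}, so the formula holds at m1.

Yes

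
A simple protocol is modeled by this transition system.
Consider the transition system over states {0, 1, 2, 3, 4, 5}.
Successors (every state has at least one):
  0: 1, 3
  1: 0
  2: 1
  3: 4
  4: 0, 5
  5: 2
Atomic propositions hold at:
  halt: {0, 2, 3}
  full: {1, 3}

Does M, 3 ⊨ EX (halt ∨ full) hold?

Sat(halt ∨ full) = {0, 1, 2, 3}
Sat(EX (halt ∨ full)) = {s : some successor in {0, 1, 2, 3}} = {0, 1, 2, 4, 5}
3 ∉ Sat(EX (halt ∨ full)) = {0, 1, 2, 4, 5}, so the formula does not hold at 3.

No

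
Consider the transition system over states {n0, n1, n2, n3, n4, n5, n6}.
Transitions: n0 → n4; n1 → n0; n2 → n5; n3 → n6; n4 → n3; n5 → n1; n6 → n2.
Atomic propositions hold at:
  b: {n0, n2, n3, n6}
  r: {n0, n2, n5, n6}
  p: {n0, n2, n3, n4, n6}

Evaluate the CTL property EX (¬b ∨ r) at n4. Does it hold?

No

Sat(¬b) = {n1, n4, n5}
Sat(¬b ∨ r) = {n0, n1, n2, n4, n5, n6}
Sat(EX (¬b ∨ r)) = {s : some successor in {n0, n1, n2, n4, n5, n6}} = {n0, n1, n2, n3, n5, n6}
n4 ∉ Sat(EX (¬b ∨ r)) = {n0, n1, n2, n3, n5, n6}, so the formula does not hold at n4.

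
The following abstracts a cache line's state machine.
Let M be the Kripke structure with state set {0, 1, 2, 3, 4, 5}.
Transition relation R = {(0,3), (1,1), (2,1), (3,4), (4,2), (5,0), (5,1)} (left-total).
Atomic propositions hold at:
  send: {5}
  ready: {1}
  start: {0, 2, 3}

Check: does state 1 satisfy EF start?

EF start: least fixpoint, start Z0 = {0, 2, 3}, add states with some successor in Z. Z1 = {0, 2, 3, 4, 5}; fixed.
Sat(EF start) = {0, 2, 3, 4, 5}
1 ∉ Sat(EF start) = {0, 2, 3, 4, 5}, so the formula does not hold at 1.

No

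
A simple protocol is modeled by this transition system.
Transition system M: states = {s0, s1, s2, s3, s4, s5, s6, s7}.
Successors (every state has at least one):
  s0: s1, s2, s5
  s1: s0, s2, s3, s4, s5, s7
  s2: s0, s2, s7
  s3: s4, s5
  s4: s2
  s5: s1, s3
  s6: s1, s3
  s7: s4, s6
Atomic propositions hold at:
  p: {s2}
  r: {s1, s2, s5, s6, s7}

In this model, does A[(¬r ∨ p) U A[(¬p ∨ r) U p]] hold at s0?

No

Sat(¬r) = {s0, s3, s4}
Sat(¬r ∨ p) = {s0, s2, s3, s4}
Sat(¬p) = {s0, s1, s3, s4, s5, s6, s7}
Sat(¬p ∨ r) = {s0, s1, s2, s3, s4, s5, s6, s7}
A[(¬p ∨ r) U p]: least fixpoint, start Z0 = Sat(p) = {s2}, add states in Sat(¬p ∨ r) with every successor in Z. Z1 = {s2, s4}; fixed.
Sat(A[(¬p ∨ r) U p]) = {s2, s4}
A[(¬r ∨ p) U A[(¬p ∨ r) U p]]: least fixpoint, start Z0 = Sat(A[(¬p ∨ r) U p]) = {s2, s4}, add states in Sat(¬r ∨ p) with every successor in Z. Already a fixed point.
Sat(A[(¬r ∨ p) U A[(¬p ∨ r) U p]]) = {s2, s4}
s0 ∉ Sat(A[(¬r ∨ p) U A[(¬p ∨ r) U p]]) = {s2, s4}, so the formula does not hold at s0.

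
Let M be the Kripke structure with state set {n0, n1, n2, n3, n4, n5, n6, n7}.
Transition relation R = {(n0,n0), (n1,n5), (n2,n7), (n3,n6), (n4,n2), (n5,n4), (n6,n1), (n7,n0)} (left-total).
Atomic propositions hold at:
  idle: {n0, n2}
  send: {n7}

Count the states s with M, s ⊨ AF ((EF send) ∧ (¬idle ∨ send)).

EF send: least fixpoint, start Z0 = {n7}, add states with some successor in Z. Z1 = {n2, n7}; Z2 = {n2, n4, n7}; Z3 = {n2, n4, n5, n7}; Z4 = {n1, n2, n4, n5, n7}; Z5 = {n1, n2, n4, n5, n6, n7}; Z6 = {n1, n2, n3, n4, n5, n6, n7}; fixed.
Sat(EF send) = {n1, n2, n3, n4, n5, n6, n7}
Sat(¬idle) = {n1, n3, n4, n5, n6, n7}
Sat(¬idle ∨ send) = {n1, n3, n4, n5, n6, n7}
Sat((EF send) ∧ (¬idle ∨ send)) = {n1, n3, n4, n5, n6, n7}
AF ((EF send) ∧ (¬idle ∨ send)): least fixpoint, start Z0 = {n1, n3, n4, n5, n6, n7}, add states with every successor in Z. Z1 = {n1, n2, n3, n4, n5, n6, n7}; fixed.
Sat(AF ((EF send) ∧ (¬idle ∨ send))) = {n1, n2, n3, n4, n5, n6, n7}
|Sat(AF ((EF send) ∧ (¬idle ∨ send)))| = |{n1, n2, n3, n4, n5, n6, n7}| = 7.

7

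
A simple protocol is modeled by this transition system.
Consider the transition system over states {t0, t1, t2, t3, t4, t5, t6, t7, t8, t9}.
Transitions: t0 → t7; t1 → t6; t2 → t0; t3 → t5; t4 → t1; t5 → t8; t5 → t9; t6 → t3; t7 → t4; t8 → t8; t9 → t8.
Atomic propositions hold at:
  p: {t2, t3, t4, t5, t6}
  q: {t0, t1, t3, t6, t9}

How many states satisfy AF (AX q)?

Sat(AX q) = {s : every successor in {t0, t1, t3, t6, t9}} = {t1, t2, t4, t6}
AF (AX q): least fixpoint, start Z0 = {t1, t2, t4, t6}, add states with every successor in Z. Z1 = {t1, t2, t4, t6, t7}; Z2 = {t0, t1, t2, t4, t6, t7}; fixed.
Sat(AF (AX q)) = {t0, t1, t2, t4, t6, t7}
|Sat(AF (AX q))| = |{t0, t1, t2, t4, t6, t7}| = 6.

6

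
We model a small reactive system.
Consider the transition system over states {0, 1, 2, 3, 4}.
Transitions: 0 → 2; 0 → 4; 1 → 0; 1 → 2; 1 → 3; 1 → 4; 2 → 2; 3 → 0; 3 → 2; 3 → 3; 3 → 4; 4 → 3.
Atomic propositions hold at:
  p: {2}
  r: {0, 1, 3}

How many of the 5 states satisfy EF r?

4

EF r: least fixpoint, start Z0 = {0, 1, 3}, add states with some successor in Z. Z1 = {0, 1, 3, 4}; fixed.
Sat(EF r) = {0, 1, 3, 4}
|Sat(EF r)| = |{0, 1, 3, 4}| = 4.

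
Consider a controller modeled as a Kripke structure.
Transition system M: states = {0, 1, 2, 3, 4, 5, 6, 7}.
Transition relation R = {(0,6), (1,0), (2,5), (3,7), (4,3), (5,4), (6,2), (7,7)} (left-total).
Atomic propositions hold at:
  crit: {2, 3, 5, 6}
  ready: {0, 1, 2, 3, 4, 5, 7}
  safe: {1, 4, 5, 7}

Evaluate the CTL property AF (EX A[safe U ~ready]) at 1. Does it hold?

Sat(~ready) = {6}
A[safe U ~ready]: least fixpoint, start Z0 = Sat(~ready) = {6}, add states in Sat(safe) with every successor in Z. Already a fixed point.
Sat(A[safe U ~ready]) = {6}
Sat(EX A[safe U ~ready]) = {s : some successor in {6}} = {0}
AF (EX A[safe U ~ready]): least fixpoint, start Z0 = {0}, add states with every successor in Z. Z1 = {0, 1}; fixed.
Sat(AF (EX A[safe U ~ready])) = {0, 1}
1 ∈ Sat(AF (EX A[safe U ~ready])) = {0, 1}, so the formula holds at 1.

Yes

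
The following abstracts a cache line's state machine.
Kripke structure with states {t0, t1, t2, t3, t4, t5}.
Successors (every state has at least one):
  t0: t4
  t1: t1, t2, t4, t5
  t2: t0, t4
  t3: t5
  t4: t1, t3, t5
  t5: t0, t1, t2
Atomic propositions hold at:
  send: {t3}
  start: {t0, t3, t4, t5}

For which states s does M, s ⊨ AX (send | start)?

{t0, t2, t3}

Sat(send | start) = {t0, t3, t4, t5}
Sat(AX (send | start)) = {s : every successor in {t0, t3, t4, t5}} = {t0, t2, t3}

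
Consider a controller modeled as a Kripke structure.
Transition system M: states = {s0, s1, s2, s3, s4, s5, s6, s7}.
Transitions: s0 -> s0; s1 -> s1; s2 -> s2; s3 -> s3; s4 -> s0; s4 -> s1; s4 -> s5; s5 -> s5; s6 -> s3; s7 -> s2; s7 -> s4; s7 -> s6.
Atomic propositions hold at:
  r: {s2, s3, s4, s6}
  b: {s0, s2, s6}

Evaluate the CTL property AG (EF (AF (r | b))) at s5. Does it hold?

Sat(r | b) = {s0, s2, s3, s4, s6}
AF (r | b): least fixpoint, start Z0 = {s0, s2, s3, s4, s6}, add states with every successor in Z. Z1 = {s0, s2, s3, s4, s6, s7}; fixed.
Sat(AF (r | b)) = {s0, s2, s3, s4, s6, s7}
EF (AF (r | b)): least fixpoint, start Z0 = {s0, s2, s3, s4, s6, s7}, add states with some successor in Z. Already a fixed point.
Sat(EF (AF (r | b))) = {s0, s2, s3, s4, s6, s7}
AG (EF (AF (r | b))): greatest fixpoint, start Z0 = {s0, s2, s3, s4, s6, s7}, keep only states in Sat with every successor in Z. Z1 = {s0, s2, s3, s6, s7}; Z2 = {s0, s2, s3, s6}; fixed.
Sat(AG (EF (AF (r | b)))) = {s0, s2, s3, s6}
s5 ∉ Sat(AG (EF (AF (r | b)))) = {s0, s2, s3, s6}, so the formula does not hold at s5.

No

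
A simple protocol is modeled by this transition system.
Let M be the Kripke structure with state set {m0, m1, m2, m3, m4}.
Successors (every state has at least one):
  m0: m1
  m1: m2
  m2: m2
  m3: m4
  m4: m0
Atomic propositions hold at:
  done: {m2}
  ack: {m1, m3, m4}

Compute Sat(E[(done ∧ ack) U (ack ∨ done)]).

{m1, m2, m3, m4}

Sat(done ∧ ack) = ∅
Sat(ack ∨ done) = {m1, m2, m3, m4}
E[(done ∧ ack) U (ack ∨ done)]: least fixpoint, start Z0 = Sat((ack ∨ done)) = {m1, m2, m3, m4}, add states in Sat(done ∧ ack) with some successor in Z. Already a fixed point.
Sat(E[(done ∧ ack) U (ack ∨ done)]) = {m1, m2, m3, m4}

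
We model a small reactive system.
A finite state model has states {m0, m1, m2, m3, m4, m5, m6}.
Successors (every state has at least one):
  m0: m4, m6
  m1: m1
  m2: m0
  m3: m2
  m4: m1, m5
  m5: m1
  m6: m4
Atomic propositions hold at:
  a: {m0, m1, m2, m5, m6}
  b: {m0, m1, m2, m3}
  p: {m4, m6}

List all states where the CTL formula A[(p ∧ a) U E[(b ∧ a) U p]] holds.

{m0, m2, m4, m6}

Sat(p ∧ a) = {m6}
Sat(b ∧ a) = {m0, m1, m2}
E[(b ∧ a) U p]: least fixpoint, start Z0 = Sat(p) = {m4, m6}, add states in Sat(b ∧ a) with some successor in Z. Z1 = {m0, m4, m6}; Z2 = {m0, m2, m4, m6}; fixed.
Sat(E[(b ∧ a) U p]) = {m0, m2, m4, m6}
A[(p ∧ a) U E[(b ∧ a) U p]]: least fixpoint, start Z0 = Sat(E[(b ∧ a) U p]) = {m0, m2, m4, m6}, add states in Sat(p ∧ a) with every successor in Z. Already a fixed point.
Sat(A[(p ∧ a) U E[(b ∧ a) U p]]) = {m0, m2, m4, m6}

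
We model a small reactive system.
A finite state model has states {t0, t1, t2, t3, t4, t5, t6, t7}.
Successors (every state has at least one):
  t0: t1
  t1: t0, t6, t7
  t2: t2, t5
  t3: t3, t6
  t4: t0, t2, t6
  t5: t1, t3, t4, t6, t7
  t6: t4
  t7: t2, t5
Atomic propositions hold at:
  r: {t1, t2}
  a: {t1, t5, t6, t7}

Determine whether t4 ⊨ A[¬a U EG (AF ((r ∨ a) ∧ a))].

No

Sat(¬a) = {t0, t2, t3, t4}
Sat(r ∨ a) = {t1, t2, t5, t6, t7}
Sat((r ∨ a) ∧ a) = {t1, t5, t6, t7}
AF ((r ∨ a) ∧ a): least fixpoint, start Z0 = {t1, t5, t6, t7}, add states with every successor in Z. Z1 = {t0, t1, t5, t6, t7}; fixed.
Sat(AF ((r ∨ a) ∧ a)) = {t0, t1, t5, t6, t7}
EG (AF ((r ∨ a) ∧ a)): greatest fixpoint, start Z0 = {t0, t1, t5, t6, t7}, keep only states in Sat with some successor in Z. Z1 = {t0, t1, t5, t7}; fixed.
Sat(EG (AF ((r ∨ a) ∧ a))) = {t0, t1, t5, t7}
A[¬a U EG (AF ((r ∨ a) ∧ a))]: least fixpoint, start Z0 = Sat(EG (AF ((r ∨ a) ∧ a))) = {t0, t1, t5, t7}, add states in Sat(¬a) with every successor in Z. Already a fixed point.
Sat(A[¬a U EG (AF ((r ∨ a) ∧ a))]) = {t0, t1, t5, t7}
t4 ∉ Sat(A[¬a U EG (AF ((r ∨ a) ∧ a))]) = {t0, t1, t5, t7}, so the formula does not hold at t4.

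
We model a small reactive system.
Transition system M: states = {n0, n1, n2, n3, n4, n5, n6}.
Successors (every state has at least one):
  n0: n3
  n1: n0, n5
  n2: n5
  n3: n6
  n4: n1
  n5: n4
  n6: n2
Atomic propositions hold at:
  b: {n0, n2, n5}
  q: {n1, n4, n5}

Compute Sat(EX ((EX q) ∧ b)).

Sat(EX q) = {s : some successor in {n1, n4, n5}} = {n1, n2, n4, n5}
Sat((EX q) ∧ b) = {n2, n5}
Sat(EX ((EX q) ∧ b)) = {s : some successor in {n2, n5}} = {n1, n2, n6}

{n1, n2, n6}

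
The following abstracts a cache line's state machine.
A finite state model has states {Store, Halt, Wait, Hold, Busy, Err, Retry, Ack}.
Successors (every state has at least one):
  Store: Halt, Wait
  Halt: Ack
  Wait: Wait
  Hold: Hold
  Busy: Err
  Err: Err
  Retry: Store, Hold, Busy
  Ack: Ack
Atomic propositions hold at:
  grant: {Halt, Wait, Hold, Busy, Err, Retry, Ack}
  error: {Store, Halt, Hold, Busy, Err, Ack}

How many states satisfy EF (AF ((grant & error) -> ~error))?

3

Sat(grant & error) = {Halt, Hold, Busy, Err, Ack}
Sat(~error) = {Wait, Retry}
Sat((grant & error) -> ~error) = {Store, Wait, Retry}
AF ((grant & error) -> ~error): least fixpoint, start Z0 = {Store, Wait, Retry}, add states with every successor in Z. Already a fixed point.
Sat(AF ((grant & error) -> ~error)) = {Store, Wait, Retry}
EF (AF ((grant & error) -> ~error)): least fixpoint, start Z0 = {Store, Wait, Retry}, add states with some successor in Z. Already a fixed point.
Sat(EF (AF ((grant & error) -> ~error))) = {Store, Wait, Retry}
|Sat(EF (AF ((grant & error) -> ~error)))| = |{Store, Wait, Retry}| = 3.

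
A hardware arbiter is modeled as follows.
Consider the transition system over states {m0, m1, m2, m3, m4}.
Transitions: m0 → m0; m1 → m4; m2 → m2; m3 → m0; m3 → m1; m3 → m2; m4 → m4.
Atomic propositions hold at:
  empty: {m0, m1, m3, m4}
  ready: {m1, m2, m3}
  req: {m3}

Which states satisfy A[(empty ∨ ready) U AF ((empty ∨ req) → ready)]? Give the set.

Sat(empty ∨ ready) = {m0, m1, m2, m3, m4}
Sat(empty ∨ req) = {m0, m1, m3, m4}
Sat((empty ∨ req) → ready) = {m1, m2, m3}
AF ((empty ∨ req) → ready): least fixpoint, start Z0 = {m1, m2, m3}, add states with every successor in Z. Already a fixed point.
Sat(AF ((empty ∨ req) → ready)) = {m1, m2, m3}
A[(empty ∨ ready) U AF ((empty ∨ req) → ready)]: least fixpoint, start Z0 = Sat(AF ((empty ∨ req) → ready)) = {m1, m2, m3}, add states in Sat(empty ∨ ready) with every successor in Z. Already a fixed point.
Sat(A[(empty ∨ ready) U AF ((empty ∨ req) → ready)]) = {m1, m2, m3}

{m1, m2, m3}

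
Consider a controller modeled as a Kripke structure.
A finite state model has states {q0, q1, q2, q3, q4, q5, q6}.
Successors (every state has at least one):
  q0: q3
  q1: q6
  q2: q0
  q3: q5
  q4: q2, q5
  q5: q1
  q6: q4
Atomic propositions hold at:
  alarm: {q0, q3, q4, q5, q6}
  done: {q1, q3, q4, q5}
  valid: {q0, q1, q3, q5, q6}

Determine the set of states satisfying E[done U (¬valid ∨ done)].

Sat(¬valid) = {q2, q4}
Sat(¬valid ∨ done) = {q1, q2, q3, q4, q5}
E[done U (¬valid ∨ done)]: least fixpoint, start Z0 = Sat((¬valid ∨ done)) = {q1, q2, q3, q4, q5}, add states in Sat(done) with some successor in Z. Already a fixed point.
Sat(E[done U (¬valid ∨ done)]) = {q1, q2, q3, q4, q5}

{q1, q2, q3, q4, q5}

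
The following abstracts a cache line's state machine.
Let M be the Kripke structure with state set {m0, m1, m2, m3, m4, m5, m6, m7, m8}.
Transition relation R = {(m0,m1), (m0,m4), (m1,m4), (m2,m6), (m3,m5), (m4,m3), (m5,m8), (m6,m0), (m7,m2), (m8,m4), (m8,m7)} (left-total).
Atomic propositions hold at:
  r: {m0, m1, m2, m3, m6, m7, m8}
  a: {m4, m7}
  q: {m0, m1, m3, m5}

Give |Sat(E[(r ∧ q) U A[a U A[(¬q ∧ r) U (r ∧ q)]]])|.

7

Sat(r ∧ q) = {m0, m1, m3}
Sat(¬q) = {m2, m4, m6, m7, m8}
Sat(¬q ∧ r) = {m2, m6, m7, m8}
A[(¬q ∧ r) U (r ∧ q)]: least fixpoint, start Z0 = Sat((r ∧ q)) = {m0, m1, m3}, add states in Sat(¬q ∧ r) with every successor in Z. Z1 = {m0, m1, m3, m6}; Z2 = {m0, m1, m2, m3, m6}; Z3 = {m0, m1, m2, m3, m6, m7}; fixed.
Sat(A[(¬q ∧ r) U (r ∧ q)]) = {m0, m1, m2, m3, m6, m7}
A[a U A[(¬q ∧ r) U (r ∧ q)]]: least fixpoint, start Z0 = Sat(A[(¬q ∧ r) U (r ∧ q)]) = {m0, m1, m2, m3, m6, m7}, add states in Sat(a) with every successor in Z. Z1 = {m0, m1, m2, m3, m4, m6, m7}; fixed.
Sat(A[a U A[(¬q ∧ r) U (r ∧ q)]]) = {m0, m1, m2, m3, m4, m6, m7}
E[(r ∧ q) U A[a U A[(¬q ∧ r) U (r ∧ q)]]]: least fixpoint, start Z0 = Sat(A[a U A[(¬q ∧ r) U (r ∧ q)]]) = {m0, m1, m2, m3, m4, m6, m7}, add states in Sat(r ∧ q) with some successor in Z. Already a fixed point.
Sat(E[(r ∧ q) U A[a U A[(¬q ∧ r) U (r ∧ q)]]]) = {m0, m1, m2, m3, m4, m6, m7}
|Sat(E[(r ∧ q) U A[a U A[(¬q ∧ r) U (r ∧ q)]]])| = |{m0, m1, m2, m3, m4, m6, m7}| = 7.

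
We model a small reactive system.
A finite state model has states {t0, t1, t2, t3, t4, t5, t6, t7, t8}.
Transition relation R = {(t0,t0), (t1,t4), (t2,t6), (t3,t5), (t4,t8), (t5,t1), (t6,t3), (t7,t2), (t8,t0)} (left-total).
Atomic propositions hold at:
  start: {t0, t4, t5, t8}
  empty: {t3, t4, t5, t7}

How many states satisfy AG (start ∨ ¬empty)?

5

Sat(¬empty) = {t0, t1, t2, t6, t8}
Sat(start ∨ ¬empty) = {t0, t1, t2, t4, t5, t6, t8}
AG (start ∨ ¬empty): greatest fixpoint, start Z0 = {t0, t1, t2, t4, t5, t6, t8}, keep only states in Sat with every successor in Z. Z1 = {t0, t1, t2, t4, t5, t8}; Z2 = {t0, t1, t4, t5, t8}; fixed.
Sat(AG (start ∨ ¬empty)) = {t0, t1, t4, t5, t8}
|Sat(AG (start ∨ ¬empty))| = |{t0, t1, t4, t5, t8}| = 5.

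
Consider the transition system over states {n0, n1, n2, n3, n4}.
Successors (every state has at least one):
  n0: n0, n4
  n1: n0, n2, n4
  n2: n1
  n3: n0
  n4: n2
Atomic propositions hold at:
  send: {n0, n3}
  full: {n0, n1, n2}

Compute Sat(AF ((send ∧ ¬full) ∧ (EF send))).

{n3}

Sat(¬full) = {n3, n4}
Sat(send ∧ ¬full) = {n3}
EF send: least fixpoint, start Z0 = {n0, n3}, add states with some successor in Z. Z1 = {n0, n1, n3}; Z2 = {n0, n1, n2, n3}; Z3 = {n0, n1, n2, n3, n4}; fixed.
Sat(EF send) = {n0, n1, n2, n3, n4}
Sat((send ∧ ¬full) ∧ (EF send)) = {n3}
AF ((send ∧ ¬full) ∧ (EF send)): least fixpoint, start Z0 = {n3}, add states with every successor in Z. Already a fixed point.
Sat(AF ((send ∧ ¬full) ∧ (EF send))) = {n3}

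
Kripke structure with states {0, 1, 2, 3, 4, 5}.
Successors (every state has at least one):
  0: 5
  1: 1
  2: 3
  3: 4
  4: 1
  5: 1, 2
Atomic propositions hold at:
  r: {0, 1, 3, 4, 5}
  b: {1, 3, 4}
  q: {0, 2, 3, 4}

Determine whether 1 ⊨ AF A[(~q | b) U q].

Sat(~q) = {1, 5}
Sat(~q | b) = {1, 3, 4, 5}
A[(~q | b) U q]: least fixpoint, start Z0 = Sat(q) = {0, 2, 3, 4}, add states in Sat(~q | b) with every successor in Z. Already a fixed point.
Sat(A[(~q | b) U q]) = {0, 2, 3, 4}
AF A[(~q | b) U q]: least fixpoint, start Z0 = {0, 2, 3, 4}, add states with every successor in Z. Already a fixed point.
Sat(AF A[(~q | b) U q]) = {0, 2, 3, 4}
1 ∉ Sat(AF A[(~q | b) U q]) = {0, 2, 3, 4}, so the formula does not hold at 1.

No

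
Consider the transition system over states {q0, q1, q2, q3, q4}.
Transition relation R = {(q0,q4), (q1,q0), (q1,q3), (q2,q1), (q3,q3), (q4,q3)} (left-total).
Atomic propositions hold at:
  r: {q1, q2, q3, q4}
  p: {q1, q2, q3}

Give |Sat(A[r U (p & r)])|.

4

Sat(p & r) = {q1, q2, q3}
A[r U (p & r)]: least fixpoint, start Z0 = Sat((p & r)) = {q1, q2, q3}, add states in Sat(r) with every successor in Z. Z1 = {q1, q2, q3, q4}; fixed.
Sat(A[r U (p & r)]) = {q1, q2, q3, q4}
|Sat(A[r U (p & r)])| = |{q1, q2, q3, q4}| = 4.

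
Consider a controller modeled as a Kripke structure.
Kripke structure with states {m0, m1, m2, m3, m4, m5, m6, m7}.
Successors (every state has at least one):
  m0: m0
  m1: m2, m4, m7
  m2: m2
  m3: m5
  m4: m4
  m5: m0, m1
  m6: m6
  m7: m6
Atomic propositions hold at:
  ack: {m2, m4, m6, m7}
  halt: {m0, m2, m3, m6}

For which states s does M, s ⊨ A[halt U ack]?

{m2, m4, m6, m7}

A[halt U ack]: least fixpoint, start Z0 = Sat(ack) = {m2, m4, m6, m7}, add states in Sat(halt) with every successor in Z. Already a fixed point.
Sat(A[halt U ack]) = {m2, m4, m6, m7}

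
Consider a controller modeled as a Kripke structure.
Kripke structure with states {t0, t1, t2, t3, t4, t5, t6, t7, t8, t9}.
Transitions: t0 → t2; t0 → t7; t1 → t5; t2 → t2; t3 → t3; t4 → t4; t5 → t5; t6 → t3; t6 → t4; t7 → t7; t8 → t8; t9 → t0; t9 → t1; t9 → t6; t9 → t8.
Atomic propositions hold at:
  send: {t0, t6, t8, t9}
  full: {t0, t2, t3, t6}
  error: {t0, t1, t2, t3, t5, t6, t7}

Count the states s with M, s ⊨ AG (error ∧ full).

Sat(error ∧ full) = {t0, t2, t3, t6}
AG (error ∧ full): greatest fixpoint, start Z0 = {t0, t2, t3, t6}, keep only states in Sat with every successor in Z. Z1 = {t2, t3}; fixed.
Sat(AG (error ∧ full)) = {t2, t3}
|Sat(AG (error ∧ full))| = |{t2, t3}| = 2.

2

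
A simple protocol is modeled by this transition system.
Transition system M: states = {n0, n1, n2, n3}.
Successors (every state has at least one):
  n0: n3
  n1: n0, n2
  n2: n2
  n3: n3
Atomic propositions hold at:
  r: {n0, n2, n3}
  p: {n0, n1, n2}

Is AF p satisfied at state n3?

No

AF p: least fixpoint, start Z0 = {n0, n1, n2}, add states with every successor in Z. Already a fixed point.
Sat(AF p) = {n0, n1, n2}
n3 ∉ Sat(AF p) = {n0, n1, n2}, so the formula does not hold at n3.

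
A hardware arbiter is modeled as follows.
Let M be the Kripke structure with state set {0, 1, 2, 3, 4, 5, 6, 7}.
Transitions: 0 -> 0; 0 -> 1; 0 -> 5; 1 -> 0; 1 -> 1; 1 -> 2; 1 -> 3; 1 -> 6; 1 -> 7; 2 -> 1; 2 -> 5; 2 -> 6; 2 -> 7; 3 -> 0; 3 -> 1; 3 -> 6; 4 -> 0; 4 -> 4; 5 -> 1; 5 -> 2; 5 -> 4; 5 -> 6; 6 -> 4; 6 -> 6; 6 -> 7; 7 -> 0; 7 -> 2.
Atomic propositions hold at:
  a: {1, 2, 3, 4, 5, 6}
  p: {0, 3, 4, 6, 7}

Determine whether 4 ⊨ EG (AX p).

Sat(AX p) = {s : every successor in {0, 3, 4, 6, 7}} = {4, 6}
EG (AX p): greatest fixpoint, start Z0 = {4, 6}, keep only states in Sat with some successor in Z. Already a fixed point.
Sat(EG (AX p)) = {4, 6}
4 ∈ Sat(EG (AX p)) = {4, 6}, so the formula holds at 4.

Yes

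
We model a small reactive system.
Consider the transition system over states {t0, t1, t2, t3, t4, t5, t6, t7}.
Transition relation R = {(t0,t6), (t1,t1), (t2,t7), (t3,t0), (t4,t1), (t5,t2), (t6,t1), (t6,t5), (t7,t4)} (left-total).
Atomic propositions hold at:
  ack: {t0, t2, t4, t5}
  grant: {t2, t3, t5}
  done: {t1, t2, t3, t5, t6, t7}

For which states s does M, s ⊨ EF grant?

{t0, t2, t3, t5, t6}

EF grant: least fixpoint, start Z0 = {t2, t3, t5}, add states with some successor in Z. Z1 = {t2, t3, t5, t6}; Z2 = {t0, t2, t3, t5, t6}; fixed.
Sat(EF grant) = {t0, t2, t3, t5, t6}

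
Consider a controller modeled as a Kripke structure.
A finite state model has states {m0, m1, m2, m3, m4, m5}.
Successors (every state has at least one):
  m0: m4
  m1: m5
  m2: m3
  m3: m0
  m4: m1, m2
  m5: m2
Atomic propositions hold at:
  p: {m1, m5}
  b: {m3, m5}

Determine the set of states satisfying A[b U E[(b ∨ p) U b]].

Sat(b ∨ p) = {m1, m3, m5}
E[(b ∨ p) U b]: least fixpoint, start Z0 = Sat(b) = {m3, m5}, add states in Sat(b ∨ p) with some successor in Z. Z1 = {m1, m3, m5}; fixed.
Sat(E[(b ∨ p) U b]) = {m1, m3, m5}
A[b U E[(b ∨ p) U b]]: least fixpoint, start Z0 = Sat(E[(b ∨ p) U b]) = {m1, m3, m5}, add states in Sat(b) with every successor in Z. Already a fixed point.
Sat(A[b U E[(b ∨ p) U b]]) = {m1, m3, m5}

{m1, m3, m5}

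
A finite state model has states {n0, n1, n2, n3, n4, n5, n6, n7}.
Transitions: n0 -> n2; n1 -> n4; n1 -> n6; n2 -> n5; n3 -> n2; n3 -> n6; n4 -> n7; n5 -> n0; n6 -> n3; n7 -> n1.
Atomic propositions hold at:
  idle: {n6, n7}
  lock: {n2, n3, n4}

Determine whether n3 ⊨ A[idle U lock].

Yes

A[idle U lock]: least fixpoint, start Z0 = Sat(lock) = {n2, n3, n4}, add states in Sat(idle) with every successor in Z. Z1 = {n2, n3, n4, n6}; fixed.
Sat(A[idle U lock]) = {n2, n3, n4, n6}
n3 ∈ Sat(A[idle U lock]) = {n2, n3, n4, n6}, so the formula holds at n3.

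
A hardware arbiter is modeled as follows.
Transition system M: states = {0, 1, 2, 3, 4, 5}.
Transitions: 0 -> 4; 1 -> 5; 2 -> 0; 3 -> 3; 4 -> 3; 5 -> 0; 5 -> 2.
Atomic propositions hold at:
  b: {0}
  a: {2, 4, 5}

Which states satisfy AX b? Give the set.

{2}

Sat(AX b) = {s : every successor in {0}} = {2}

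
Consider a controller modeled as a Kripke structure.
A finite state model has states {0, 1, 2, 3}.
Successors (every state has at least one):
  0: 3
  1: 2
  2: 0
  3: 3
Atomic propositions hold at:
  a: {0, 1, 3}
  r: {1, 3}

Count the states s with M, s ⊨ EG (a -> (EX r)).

3

Sat(EX r) = {s : some successor in {1, 3}} = {0, 3}
Sat(a -> (EX r)) = {0, 2, 3}
EG (a -> (EX r)): greatest fixpoint, start Z0 = {0, 2, 3}, keep only states in Sat with some successor in Z. Already a fixed point.
Sat(EG (a -> (EX r))) = {0, 2, 3}
|Sat(EG (a -> (EX r)))| = |{0, 2, 3}| = 3.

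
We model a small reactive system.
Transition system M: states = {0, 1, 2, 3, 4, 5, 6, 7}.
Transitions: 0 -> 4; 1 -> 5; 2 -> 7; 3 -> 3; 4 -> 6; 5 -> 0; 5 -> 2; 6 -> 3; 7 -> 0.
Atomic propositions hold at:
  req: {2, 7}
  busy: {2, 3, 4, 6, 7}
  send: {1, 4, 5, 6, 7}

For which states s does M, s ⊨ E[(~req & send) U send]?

Sat(~req) = {0, 1, 3, 4, 5, 6}
Sat(~req & send) = {1, 4, 5, 6}
E[(~req & send) U send]: least fixpoint, start Z0 = Sat(send) = {1, 4, 5, 6, 7}, add states in Sat(~req & send) with some successor in Z. Already a fixed point.
Sat(E[(~req & send) U send]) = {1, 4, 5, 6, 7}

{1, 4, 5, 6, 7}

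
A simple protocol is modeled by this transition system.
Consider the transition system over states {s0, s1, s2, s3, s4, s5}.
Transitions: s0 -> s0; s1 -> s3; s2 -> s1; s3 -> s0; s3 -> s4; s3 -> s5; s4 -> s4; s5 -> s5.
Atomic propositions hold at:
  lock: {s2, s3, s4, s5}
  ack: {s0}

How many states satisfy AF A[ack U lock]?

A[ack U lock]: least fixpoint, start Z0 = Sat(lock) = {s2, s3, s4, s5}, add states in Sat(ack) with every successor in Z. Already a fixed point.
Sat(A[ack U lock]) = {s2, s3, s4, s5}
AF A[ack U lock]: least fixpoint, start Z0 = {s2, s3, s4, s5}, add states with every successor in Z. Z1 = {s1, s2, s3, s4, s5}; fixed.
Sat(AF A[ack U lock]) = {s1, s2, s3, s4, s5}
|Sat(AF A[ack U lock])| = |{s1, s2, s3, s4, s5}| = 5.

5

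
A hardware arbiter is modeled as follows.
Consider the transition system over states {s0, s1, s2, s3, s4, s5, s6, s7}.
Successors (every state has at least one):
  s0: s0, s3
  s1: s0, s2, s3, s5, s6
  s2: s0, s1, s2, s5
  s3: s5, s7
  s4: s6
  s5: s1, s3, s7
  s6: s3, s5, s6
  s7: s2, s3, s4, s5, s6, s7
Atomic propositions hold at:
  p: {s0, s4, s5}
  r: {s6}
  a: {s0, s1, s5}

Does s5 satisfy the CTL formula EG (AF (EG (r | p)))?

No

Sat(r | p) = {s0, s4, s5, s6}
EG (r | p): greatest fixpoint, start Z0 = {s0, s4, s5, s6}, keep only states in Sat with some successor in Z. Z1 = {s0, s4, s6}; fixed.
Sat(EG (r | p)) = {s0, s4, s6}
AF (EG (r | p)): least fixpoint, start Z0 = {s0, s4, s6}, add states with every successor in Z. Already a fixed point.
Sat(AF (EG (r | p))) = {s0, s4, s6}
EG (AF (EG (r | p))): greatest fixpoint, start Z0 = {s0, s4, s6}, keep only states in Sat with some successor in Z. Already a fixed point.
Sat(EG (AF (EG (r | p)))) = {s0, s4, s6}
s5 ∉ Sat(EG (AF (EG (r | p)))) = {s0, s4, s6}, so the formula does not hold at s5.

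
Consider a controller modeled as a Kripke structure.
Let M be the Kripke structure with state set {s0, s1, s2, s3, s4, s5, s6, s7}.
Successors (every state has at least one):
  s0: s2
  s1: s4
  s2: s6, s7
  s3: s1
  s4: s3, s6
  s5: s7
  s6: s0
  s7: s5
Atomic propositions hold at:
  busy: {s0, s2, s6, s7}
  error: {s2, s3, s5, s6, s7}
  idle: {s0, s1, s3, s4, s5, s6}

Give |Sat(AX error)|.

5

Sat(AX error) = {s : every successor in {s2, s3, s5, s6, s7}} = {s0, s2, s4, s5, s7}
|Sat(AX error)| = |{s0, s2, s4, s5, s7}| = 5.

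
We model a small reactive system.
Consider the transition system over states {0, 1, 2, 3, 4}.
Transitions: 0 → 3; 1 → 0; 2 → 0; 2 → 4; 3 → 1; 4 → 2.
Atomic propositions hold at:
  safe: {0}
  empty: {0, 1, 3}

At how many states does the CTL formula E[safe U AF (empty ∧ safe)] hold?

3

Sat(empty ∧ safe) = {0}
AF (empty ∧ safe): least fixpoint, start Z0 = {0}, add states with every successor in Z. Z1 = {0, 1}; Z2 = {0, 1, 3}; fixed.
Sat(AF (empty ∧ safe)) = {0, 1, 3}
E[safe U AF (empty ∧ safe)]: least fixpoint, start Z0 = Sat(AF (empty ∧ safe)) = {0, 1, 3}, add states in Sat(safe) with some successor in Z. Already a fixed point.
Sat(E[safe U AF (empty ∧ safe)]) = {0, 1, 3}
|Sat(E[safe U AF (empty ∧ safe)])| = |{0, 1, 3}| = 3.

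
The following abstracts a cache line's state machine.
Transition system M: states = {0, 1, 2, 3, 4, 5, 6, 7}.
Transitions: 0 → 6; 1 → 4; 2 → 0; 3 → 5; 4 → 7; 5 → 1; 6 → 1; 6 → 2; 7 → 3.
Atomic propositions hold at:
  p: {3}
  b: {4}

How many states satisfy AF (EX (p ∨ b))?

5

Sat(p ∨ b) = {3, 4}
Sat(EX (p ∨ b)) = {s : some successor in {3, 4}} = {1, 7}
AF (EX (p ∨ b)): least fixpoint, start Z0 = {1, 7}, add states with every successor in Z. Z1 = {1, 4, 5, 7}; Z2 = {1, 3, 4, 5, 7}; fixed.
Sat(AF (EX (p ∨ b))) = {1, 3, 4, 5, 7}
|Sat(AF (EX (p ∨ b)))| = |{1, 3, 4, 5, 7}| = 5.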